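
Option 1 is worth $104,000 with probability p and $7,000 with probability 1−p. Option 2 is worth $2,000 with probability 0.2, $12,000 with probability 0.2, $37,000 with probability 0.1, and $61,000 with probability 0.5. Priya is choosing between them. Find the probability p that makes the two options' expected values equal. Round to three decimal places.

p = 0.309

EV(Option 2) = 0.2 × 2000 + 0.2 × 12000 + 0.1 × 37000 + 0.5 × 61000 = 400 + 2400 + 3700 + 30500 = 37000
p·104000 + (1−p)·7000 = 37000
97000p + 7000 = 37000
p = (37000 − 7000) / 97000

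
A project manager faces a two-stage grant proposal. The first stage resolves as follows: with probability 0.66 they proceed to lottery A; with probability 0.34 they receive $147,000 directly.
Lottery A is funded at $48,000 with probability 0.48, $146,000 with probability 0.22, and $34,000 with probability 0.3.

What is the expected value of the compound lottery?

$93,117.60

EV(A) = 0.48 × 48000 + 0.22 × 146000 + 0.3 × 34000 = 23040 + 32120 + 10200 = 65360
Branch B: 147000 (certain)
Overall = 0.66 × 65360 + 0.34 × 147000 = 43137.6 + 49980 = 93117.6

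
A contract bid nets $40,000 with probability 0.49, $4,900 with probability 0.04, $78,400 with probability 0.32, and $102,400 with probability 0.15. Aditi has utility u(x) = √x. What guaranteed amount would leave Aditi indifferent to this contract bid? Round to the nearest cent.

E[u] = 0.49·√40000 + 0.04·√4900 + 0.32·√78400 + 0.15·√102400 = 0.49·200 + 0.04·70 + 0.32·280 + 0.15·320 = 238.4
CE = (238.4)² = 56834.56

$56,834.56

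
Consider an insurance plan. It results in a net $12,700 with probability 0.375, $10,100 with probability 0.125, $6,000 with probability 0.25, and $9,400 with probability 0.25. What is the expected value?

$9,875

EV = 0.375 × 12700 + 0.125 × 10100 + 0.25 × 6000 + 0.25 × 9400 = 4762.5 + 1262.5 + 1500 + 2350 = 9875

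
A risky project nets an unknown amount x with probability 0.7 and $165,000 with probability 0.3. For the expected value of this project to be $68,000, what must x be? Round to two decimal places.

0.7·x + 0.3·165000 = 68000
0.7·x = 68000 − 49500 = 18500
x = 18500 / 0.7 = 26428.5714

x = $26,428.57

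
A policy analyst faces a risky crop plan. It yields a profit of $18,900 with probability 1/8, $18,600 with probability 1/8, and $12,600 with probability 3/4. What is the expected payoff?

$14,137.50

EV = 1/8 × 18900 + 1/8 × 18600 + 3/4 × 12600 = 2362.5 + 2325 + 9450 = 14137.5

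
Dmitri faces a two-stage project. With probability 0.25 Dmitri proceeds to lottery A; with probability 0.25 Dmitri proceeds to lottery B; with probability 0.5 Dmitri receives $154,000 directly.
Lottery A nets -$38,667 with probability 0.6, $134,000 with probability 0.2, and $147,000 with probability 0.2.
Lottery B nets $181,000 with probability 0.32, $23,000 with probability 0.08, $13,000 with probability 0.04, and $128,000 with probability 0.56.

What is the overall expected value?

$118,239.95

EV(A) = 0.6 × (-38667) + 0.2 × 134000 + 0.2 × 147000 = -23200.2 + 26800 + 29400 = 32999.8
EV(B) = 0.32 × 181000 + 0.08 × 23000 + 0.04 × 13000 + 0.56 × 128000 = 57920 + 1840 + 520 + 71680 = 131960
Branch C: 154000 (certain)
Overall = 0.25 × 32999.8 + 0.25 × 131960 + 0.5 × 154000 = 8249.95 + 32990 + 77000 = 118239.95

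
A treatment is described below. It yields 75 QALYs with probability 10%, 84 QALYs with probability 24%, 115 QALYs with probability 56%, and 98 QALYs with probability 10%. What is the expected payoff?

EV = 0.1 × 75 + 0.24 × 84 + 0.56 × 115 + 0.1 × 98 = 7.5 + 20.16 + 64.4 + 9.8 = 101.86

101.86 QALYs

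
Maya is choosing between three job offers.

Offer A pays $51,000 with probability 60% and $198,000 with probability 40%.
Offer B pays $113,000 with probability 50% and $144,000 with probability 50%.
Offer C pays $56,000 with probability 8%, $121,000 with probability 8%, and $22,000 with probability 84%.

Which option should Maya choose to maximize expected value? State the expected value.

Offer B ($128,500)

Offer A = 0.6 × 51000 + 0.4 × 198000 = 30600 + 79200 = 109800
Offer B = 0.5 × 113000 + 0.5 × 144000 = 56500 + 72000 = 128500
Offer C = 0.08 × 56000 + 0.08 × 121000 + 0.84 × 22000 = 4480 + 9680 + 18480 = 32640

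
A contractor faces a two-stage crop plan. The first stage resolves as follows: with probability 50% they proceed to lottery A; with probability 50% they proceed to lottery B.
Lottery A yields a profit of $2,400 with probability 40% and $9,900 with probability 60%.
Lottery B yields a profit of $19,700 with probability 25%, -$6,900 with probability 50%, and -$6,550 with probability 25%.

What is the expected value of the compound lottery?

EV(A) = 0.4 × 2400 + 0.6 × 9900 = 960 + 5940 = 6900
EV(B) = 0.25 × 19700 + 0.5 × (-6900) + 0.25 × (-6550) = 4925 − 3450 − 1637.5 = -162.5
Overall = 0.5 × 6900 + 0.5 × (-162.5) = 3450 − 81.25 = 3368.75

$3,368.75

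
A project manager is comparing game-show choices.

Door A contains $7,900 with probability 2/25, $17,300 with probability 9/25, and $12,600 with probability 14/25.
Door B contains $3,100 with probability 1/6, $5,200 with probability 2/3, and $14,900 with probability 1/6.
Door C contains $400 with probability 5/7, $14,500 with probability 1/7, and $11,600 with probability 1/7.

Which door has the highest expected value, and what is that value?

Door A ($13,916)

Door A = 2/25 × 7900 + 9/25 × 17300 + 14/25 × 12600 = 632 + 6228 + 7056 = 13916
Door B = 1/6 × 3100 + 2/3 × 5200 + 1/6 × 14900 = 516.6667 + 3466.6667 + 2483.3333 = 6466.6667
Door C = 5/7 × 400 + 1/7 × 14500 + 1/7 × 11600 = 285.7143 + 2071.4286 + 1657.1429 = 4014.2857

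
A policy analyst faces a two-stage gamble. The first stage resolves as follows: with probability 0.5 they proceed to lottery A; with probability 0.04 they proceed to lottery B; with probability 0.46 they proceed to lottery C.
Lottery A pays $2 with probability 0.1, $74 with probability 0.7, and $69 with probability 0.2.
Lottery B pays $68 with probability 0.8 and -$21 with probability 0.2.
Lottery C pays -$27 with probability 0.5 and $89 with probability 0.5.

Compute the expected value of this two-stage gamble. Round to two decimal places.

EV(A) = 0.1 × 2 + 0.7 × 74 + 0.2 × 69 = 0.2 + 51.8 + 13.8 = 65.8
EV(B) = 0.8 × 68 + 0.2 × (-21) = 54.4 − 4.2 = 50.2
EV(C) = 0.5 × (-27) + 0.5 × 89 = -13.5 + 44.5 = 31
Overall = 0.5 × 65.8 + 0.04 × 50.2 + 0.46 × 31 = 32.9 + 2.008 + 14.26 = 49.168

$49.17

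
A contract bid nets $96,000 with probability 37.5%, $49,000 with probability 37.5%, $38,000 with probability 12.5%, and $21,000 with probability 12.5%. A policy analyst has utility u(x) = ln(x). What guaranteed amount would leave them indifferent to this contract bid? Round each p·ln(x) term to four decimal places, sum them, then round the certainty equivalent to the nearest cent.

E[u] = 0.375·ln(96000) + 0.375·ln(49000) + 0.125·ln(38000) + 0.125·ln(21000) = 4.3020 + 4.0498 + 1.3182 + 1.2440 = 10.9140
CE = e^10.9140 ≈ 54940.17

$54,940.17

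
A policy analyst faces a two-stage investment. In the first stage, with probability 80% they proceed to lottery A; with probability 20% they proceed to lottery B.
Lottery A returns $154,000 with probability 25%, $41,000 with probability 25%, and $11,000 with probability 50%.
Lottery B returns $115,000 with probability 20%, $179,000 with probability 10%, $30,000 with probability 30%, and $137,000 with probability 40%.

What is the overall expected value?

EV(A) = 0.25 × 154000 + 0.25 × 41000 + 0.5 × 11000 = 38500 + 10250 + 5500 = 54250
EV(B) = 0.2 × 115000 + 0.1 × 179000 + 0.3 × 30000 + 0.4 × 137000 = 23000 + 17900 + 9000 + 54800 = 104700
Overall = 0.8 × 54250 + 0.2 × 104700 = 43400 + 20940 = 64340

$64,340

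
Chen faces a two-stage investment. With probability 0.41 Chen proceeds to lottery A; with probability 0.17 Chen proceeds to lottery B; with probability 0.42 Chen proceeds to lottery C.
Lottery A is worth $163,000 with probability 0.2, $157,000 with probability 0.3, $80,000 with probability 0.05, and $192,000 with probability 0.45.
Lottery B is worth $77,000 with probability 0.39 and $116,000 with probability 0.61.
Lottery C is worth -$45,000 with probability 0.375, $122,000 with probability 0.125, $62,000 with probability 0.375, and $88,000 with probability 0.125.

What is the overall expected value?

$100,577.80

EV(A) = 0.2 × 163000 + 0.3 × 157000 + 0.05 × 80000 + 0.45 × 192000 = 32600 + 47100 + 4000 + 86400 = 170100
EV(B) = 0.39 × 77000 + 0.61 × 116000 = 30030 + 70760 = 100790
EV(C) = 0.375 × (-45000) + 0.125 × 122000 + 0.375 × 62000 + 0.125 × 88000 = -16875 + 15250 + 23250 + 11000 = 32625
Overall = 0.41 × 170100 + 0.17 × 100790 + 0.42 × 32625 = 69741 + 17134.3 + 13702.5 = 100577.8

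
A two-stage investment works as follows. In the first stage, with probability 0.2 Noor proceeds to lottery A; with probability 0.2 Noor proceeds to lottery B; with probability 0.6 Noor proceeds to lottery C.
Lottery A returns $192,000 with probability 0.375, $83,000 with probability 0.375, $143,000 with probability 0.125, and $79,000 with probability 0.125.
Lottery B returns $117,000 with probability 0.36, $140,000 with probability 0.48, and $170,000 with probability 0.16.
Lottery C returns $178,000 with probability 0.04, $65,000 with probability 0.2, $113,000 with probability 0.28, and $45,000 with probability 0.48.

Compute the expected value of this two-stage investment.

EV(A) = 0.375 × 192000 + 0.375 × 83000 + 0.125 × 143000 + 0.125 × 79000 = 72000 + 31125 + 17875 + 9875 = 130875
EV(B) = 0.36 × 117000 + 0.48 × 140000 + 0.16 × 170000 = 42120 + 67200 + 27200 = 136520
EV(C) = 0.04 × 178000 + 0.2 × 65000 + 0.28 × 113000 + 0.48 × 45000 = 7120 + 13000 + 31640 + 21600 = 73360
Overall = 0.2 × 130875 + 0.2 × 136520 + 0.6 × 73360 = 26175 + 27304 + 44016 = 97495

$97,495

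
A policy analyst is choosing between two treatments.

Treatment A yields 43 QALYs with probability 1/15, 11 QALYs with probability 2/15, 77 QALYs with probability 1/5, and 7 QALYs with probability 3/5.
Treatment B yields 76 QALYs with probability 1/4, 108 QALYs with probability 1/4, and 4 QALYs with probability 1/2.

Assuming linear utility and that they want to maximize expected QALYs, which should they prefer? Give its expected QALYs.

Treatment B (48 QALYs)

Treatment A = 1/15 × 43 + 2/15 × 11 + 1/5 × 77 + 3/5 × 7 = 2.8667 + 1.4667 + 15.4 + 4.2 = 23.9333
Treatment B = 1/4 × 76 + 1/4 × 108 + 1/2 × 4 = 19 + 27 + 2 = 48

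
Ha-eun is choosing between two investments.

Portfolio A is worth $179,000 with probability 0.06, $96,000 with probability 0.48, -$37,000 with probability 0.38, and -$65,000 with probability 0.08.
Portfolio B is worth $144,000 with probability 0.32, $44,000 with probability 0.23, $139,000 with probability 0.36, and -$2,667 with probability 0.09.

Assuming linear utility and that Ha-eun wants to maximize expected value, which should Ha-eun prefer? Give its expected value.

Portfolio A = 0.06 × 179000 + 0.48 × 96000 + 0.38 × (-37000) + 0.08 × (-65000) = 10740 + 46080 − 14060 − 5200 = 37560
Portfolio B = 0.32 × 144000 + 0.23 × 44000 + 0.36 × 139000 + 0.09 × (-2667) = 46080 + 10120 + 50040 − 240.03 = 105999.97

Portfolio B ($105,999.97)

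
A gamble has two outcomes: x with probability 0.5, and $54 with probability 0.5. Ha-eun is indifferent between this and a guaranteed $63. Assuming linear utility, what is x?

x = $72

0.5·x + 0.5·54 = 63
0.5·x = 63 − 27 = 36
x = 36 / 0.5 = 72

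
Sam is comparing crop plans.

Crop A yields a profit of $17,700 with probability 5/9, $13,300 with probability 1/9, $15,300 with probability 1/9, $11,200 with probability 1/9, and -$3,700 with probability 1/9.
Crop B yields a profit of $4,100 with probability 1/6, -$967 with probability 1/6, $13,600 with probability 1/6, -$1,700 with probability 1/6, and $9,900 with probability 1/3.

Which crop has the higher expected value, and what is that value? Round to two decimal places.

Crop A ($13,844.44)

Crop A = 5/9 × 17700 + 1/9 × 13300 + 1/9 × 15300 + 1/9 × 11200 + 1/9 × (-3700) = 9833.3333 + 1477.7778 + 1700 + 1244.4444 − 411.1111 = 13844.4444
Crop B = 1/6 × 4100 + 1/6 × (-967) + 1/6 × 13600 + 1/6 × (-1700) + 1/3 × 9900 = 683.3333 − 161.1667 + 2266.6667 − 283.3333 + 3300 = 5805.5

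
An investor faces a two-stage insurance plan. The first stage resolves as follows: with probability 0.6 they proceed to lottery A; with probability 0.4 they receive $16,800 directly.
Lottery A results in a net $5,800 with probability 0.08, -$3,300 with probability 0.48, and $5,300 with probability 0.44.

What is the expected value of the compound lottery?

EV(A) = 0.08 × 5800 + 0.48 × (-3300) + 0.44 × 5300 = 464 − 1584 + 2332 = 1212
Branch B: 16800 (certain)
Overall = 0.6 × 1212 + 0.4 × 16800 = 727.2 + 6720 = 7447.2

$7,447.20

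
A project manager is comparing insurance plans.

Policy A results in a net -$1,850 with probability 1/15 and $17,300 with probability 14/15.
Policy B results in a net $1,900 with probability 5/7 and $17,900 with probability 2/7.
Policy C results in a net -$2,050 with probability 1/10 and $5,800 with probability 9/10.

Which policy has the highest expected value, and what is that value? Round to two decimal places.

Policy A ($16,023.33)

Policy A = 1/15 × (-1850) + 14/15 × 17300 = -123.3333 + 16146.6667 = 16023.3333
Policy B = 5/7 × 1900 + 2/7 × 17900 = 1357.1429 + 5114.2857 = 6471.4286
Policy C = 1/10 × (-2050) + 9/10 × 5800 = -205 + 5220 = 5015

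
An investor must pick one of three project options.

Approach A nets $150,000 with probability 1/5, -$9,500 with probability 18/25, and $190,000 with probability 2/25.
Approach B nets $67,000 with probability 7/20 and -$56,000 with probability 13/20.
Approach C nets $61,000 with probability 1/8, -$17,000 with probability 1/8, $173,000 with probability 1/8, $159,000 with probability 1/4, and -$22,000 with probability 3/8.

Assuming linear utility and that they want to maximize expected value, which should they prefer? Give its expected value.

Approach C ($58,625)

Approach A = 1/5 × 150000 + 18/25 × (-9500) + 2/25 × 190000 = 30000 − 6840 + 15200 = 38360
Approach B = 7/20 × 67000 + 13/20 × (-56000) = 23450 − 36400 = -12950
Approach C = 1/8 × 61000 + 1/8 × (-17000) + 1/8 × 173000 + 1/4 × 159000 + 3/8 × (-22000) = 7625 − 2125 + 21625 + 39750 − 8250 = 58625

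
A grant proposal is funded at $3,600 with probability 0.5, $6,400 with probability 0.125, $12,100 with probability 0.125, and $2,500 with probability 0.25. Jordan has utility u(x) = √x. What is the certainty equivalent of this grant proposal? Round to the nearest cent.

$4,389.06

E[u] = 0.5·√3600 + 0.125·√6400 + 0.125·√12100 + 0.25·√2500 = 0.5·60 + 0.125·80 + 0.125·110 + 0.25·50 = 66.25
CE = (66.25)² = 4389.0625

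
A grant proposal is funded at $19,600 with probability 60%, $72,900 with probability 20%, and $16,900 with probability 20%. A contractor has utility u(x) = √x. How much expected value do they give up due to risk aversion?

$2,824

E[u] = 0.6·√19600 + 0.2·√72900 + 0.2·√16900 = 0.6·140 + 0.2·270 + 0.2·130 = 164
CE = (164)² = 26896
Risk premium = EV − CE = 29720 − 26896 = 2824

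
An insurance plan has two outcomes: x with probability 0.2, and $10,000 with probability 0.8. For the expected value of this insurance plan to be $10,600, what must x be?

x = $13,000

0.2·x + 0.8·10000 = 10600
0.2·x = 10600 − 8000 = 2600
x = 2600 / 0.2 = 13000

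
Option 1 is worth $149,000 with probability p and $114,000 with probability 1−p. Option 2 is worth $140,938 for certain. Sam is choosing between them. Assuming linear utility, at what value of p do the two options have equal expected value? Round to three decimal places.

p·149000 + (1−p)·114000 = 140938
35000p + 114000 = 140938
p = (140938 − 114000) / 35000

p = 0.770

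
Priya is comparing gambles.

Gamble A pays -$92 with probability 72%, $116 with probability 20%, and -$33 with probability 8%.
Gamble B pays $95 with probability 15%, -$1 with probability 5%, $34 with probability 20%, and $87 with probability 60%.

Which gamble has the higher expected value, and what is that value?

Gamble A = 0.72 × (-92) + 0.2 × 116 + 0.08 × (-33) = -66.24 + 23.2 − 2.64 = -45.68
Gamble B = 0.15 × 95 + 0.05 × (-1) + 0.2 × 34 + 0.6 × 87 = 14.25 − 0.05 + 6.8 + 52.2 = 73.2

Gamble B ($73.20)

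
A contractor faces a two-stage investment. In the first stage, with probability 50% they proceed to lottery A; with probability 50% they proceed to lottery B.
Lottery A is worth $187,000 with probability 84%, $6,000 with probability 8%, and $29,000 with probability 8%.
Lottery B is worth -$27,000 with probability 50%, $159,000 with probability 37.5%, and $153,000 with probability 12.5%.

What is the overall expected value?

EV(A) = 0.84 × 187000 + 0.08 × 6000 + 0.08 × 29000 = 157080 + 480 + 2320 = 159880
EV(B) = 0.5 × (-27000) + 0.375 × 159000 + 0.125 × 153000 = -13500 + 59625 + 19125 = 65250
Overall = 0.5 × 159880 + 0.5 × 65250 = 79940 + 32625 = 112565

$112,565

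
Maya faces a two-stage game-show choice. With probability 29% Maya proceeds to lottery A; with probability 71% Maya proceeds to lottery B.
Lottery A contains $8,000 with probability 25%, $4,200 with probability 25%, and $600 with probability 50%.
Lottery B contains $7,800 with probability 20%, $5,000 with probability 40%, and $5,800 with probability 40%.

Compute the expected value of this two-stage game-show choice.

$5,146.30

EV(A) = 0.25 × 8000 + 0.25 × 4200 + 0.5 × 600 = 2000 + 1050 + 300 = 3350
EV(B) = 0.2 × 7800 + 0.4 × 5000 + 0.4 × 5800 = 1560 + 2000 + 2320 = 5880
Overall = 0.29 × 3350 + 0.71 × 5880 = 971.5 + 4174.8 = 5146.3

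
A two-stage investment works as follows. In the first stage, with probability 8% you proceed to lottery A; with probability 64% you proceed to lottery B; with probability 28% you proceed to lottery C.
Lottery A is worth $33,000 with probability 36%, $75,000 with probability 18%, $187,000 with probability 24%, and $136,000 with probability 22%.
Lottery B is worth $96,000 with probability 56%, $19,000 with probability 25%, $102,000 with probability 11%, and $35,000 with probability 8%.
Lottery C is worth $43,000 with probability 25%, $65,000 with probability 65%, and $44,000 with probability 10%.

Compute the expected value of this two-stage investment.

EV(A) = 0.36 × 33000 + 0.18 × 75000 + 0.24 × 187000 + 0.22 × 136000 = 11880 + 13500 + 44880 + 29920 = 100180
EV(B) = 0.56 × 96000 + 0.25 × 19000 + 0.11 × 102000 + 0.08 × 35000 = 53760 + 4750 + 11220 + 2800 = 72530
EV(C) = 0.25 × 43000 + 0.65 × 65000 + 0.1 × 44000 = 10750 + 42250 + 4400 = 57400
Overall = 0.08 × 100180 + 0.64 × 72530 + 0.28 × 57400 = 8014.4 + 46419.2 + 16072 = 70505.6

$70,505.60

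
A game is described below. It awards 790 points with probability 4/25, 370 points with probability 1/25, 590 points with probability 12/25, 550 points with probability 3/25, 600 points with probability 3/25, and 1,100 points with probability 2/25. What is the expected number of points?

650.4 points

EV = 4/25 × 790 + 1/25 × 370 + 12/25 × 590 + 3/25 × 550 + 3/25 × 600 + 2/25 × 1100 = 126.4 + 14.8 + 283.2 + 66 + 72 + 88 = 650.4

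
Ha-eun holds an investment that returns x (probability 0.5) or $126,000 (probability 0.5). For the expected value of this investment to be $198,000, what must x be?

x = $270,000

0.5·x + 0.5·126000 = 198000
0.5·x = 198000 − 63000 = 135000
x = 135000 / 0.5 = 270000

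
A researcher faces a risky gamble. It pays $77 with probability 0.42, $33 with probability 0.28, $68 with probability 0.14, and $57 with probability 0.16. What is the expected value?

$60.22

EV = 0.42 × 77 + 0.28 × 33 + 0.14 × 68 + 0.16 × 57 = 32.34 + 9.24 + 9.52 + 9.12 = 60.22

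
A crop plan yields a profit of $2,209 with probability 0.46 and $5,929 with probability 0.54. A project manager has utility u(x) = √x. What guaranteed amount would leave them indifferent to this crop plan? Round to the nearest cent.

E[u] = 0.46·√2209 + 0.54·√5929 = 0.46·47 + 0.54·77 = 63.2
CE = (63.2)² = 3994.24

$3,994.24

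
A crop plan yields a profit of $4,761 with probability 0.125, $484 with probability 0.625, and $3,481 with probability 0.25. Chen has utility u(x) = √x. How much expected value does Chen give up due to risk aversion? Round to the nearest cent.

$389.61

E[u] = 0.125·√4761 + 0.625·√484 + 0.25·√3481 = 0.125·69 + 0.625·22 + 0.25·59 = 37.125
CE = (37.125)² = 1378.265625
Risk premium = EV − CE = 1767.875 − 1378.265625 = 389.609375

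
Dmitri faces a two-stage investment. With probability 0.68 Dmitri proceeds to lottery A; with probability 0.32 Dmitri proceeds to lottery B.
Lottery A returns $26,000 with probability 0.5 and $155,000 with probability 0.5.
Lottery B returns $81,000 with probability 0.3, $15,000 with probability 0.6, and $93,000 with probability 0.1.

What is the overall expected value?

EV(A) = 0.5 × 26000 + 0.5 × 155000 = 13000 + 77500 = 90500
EV(B) = 0.3 × 81000 + 0.6 × 15000 + 0.1 × 93000 = 24300 + 9000 + 9300 = 42600
Overall = 0.68 × 90500 + 0.32 × 42600 = 61540 + 13632 = 75172

$75,172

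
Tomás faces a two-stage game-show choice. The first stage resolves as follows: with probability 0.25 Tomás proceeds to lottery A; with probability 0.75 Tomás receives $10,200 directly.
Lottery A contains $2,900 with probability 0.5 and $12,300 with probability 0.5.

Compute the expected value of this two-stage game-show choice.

EV(A) = 0.5 × 2900 + 0.5 × 12300 = 1450 + 6150 = 7600
Branch B: 10200 (certain)
Overall = 0.25 × 7600 + 0.75 × 10200 = 1900 + 7650 = 9550

$9,550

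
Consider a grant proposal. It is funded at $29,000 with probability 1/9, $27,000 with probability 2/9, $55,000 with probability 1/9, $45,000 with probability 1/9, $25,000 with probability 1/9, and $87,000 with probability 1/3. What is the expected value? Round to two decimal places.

EV = 1/9 × 29000 + 2/9 × 27000 + 1/9 × 55000 + 1/9 × 45000 + 1/9 × 25000 + 1/3 × 87000 = 3222.2222 + 6000 + 6111.1111 + 5000 + 2777.7778 + 29000 = 52111.1111

$52,111.11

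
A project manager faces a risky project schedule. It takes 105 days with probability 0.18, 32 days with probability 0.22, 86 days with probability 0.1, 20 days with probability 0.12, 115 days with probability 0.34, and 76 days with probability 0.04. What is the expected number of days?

EV = 0.18 × 105 + 0.22 × 32 + 0.1 × 86 + 0.12 × 20 + 0.34 × 115 + 0.04 × 76 = 18.9 + 7.04 + 8.6 + 2.4 + 39.1 + 3.04 = 79.08

79.08 days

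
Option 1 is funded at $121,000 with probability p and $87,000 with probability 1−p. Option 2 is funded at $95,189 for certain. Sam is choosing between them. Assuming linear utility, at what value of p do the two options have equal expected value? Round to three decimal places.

p·121000 + (1−p)·87000 = 95189
34000p + 87000 = 95189
p = (95189 − 87000) / 34000

p = 0.241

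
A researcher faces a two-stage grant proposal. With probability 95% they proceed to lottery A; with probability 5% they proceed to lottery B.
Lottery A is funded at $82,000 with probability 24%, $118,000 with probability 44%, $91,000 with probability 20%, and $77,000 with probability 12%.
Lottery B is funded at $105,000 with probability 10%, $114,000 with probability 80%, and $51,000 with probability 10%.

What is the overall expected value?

EV(A) = 0.24 × 82000 + 0.44 × 118000 + 0.2 × 91000 + 0.12 × 77000 = 19680 + 51920 + 18200 + 9240 = 99040
EV(B) = 0.1 × 105000 + 0.8 × 114000 + 0.1 × 51000 = 10500 + 91200 + 5100 = 106800
Overall = 0.95 × 99040 + 0.05 × 106800 = 94088 + 5340 = 99428

$99,428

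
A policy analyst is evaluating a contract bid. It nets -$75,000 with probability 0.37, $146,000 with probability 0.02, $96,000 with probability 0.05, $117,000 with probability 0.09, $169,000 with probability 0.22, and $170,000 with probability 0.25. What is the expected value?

$70,180

EV = 0.37 × (-75000) + 0.02 × 146000 + 0.05 × 96000 + 0.09 × 117000 + 0.22 × 169000 + 0.25 × 170000 = -27750 + 2920 + 4800 + 10530 + 37180 + 42500 = 70180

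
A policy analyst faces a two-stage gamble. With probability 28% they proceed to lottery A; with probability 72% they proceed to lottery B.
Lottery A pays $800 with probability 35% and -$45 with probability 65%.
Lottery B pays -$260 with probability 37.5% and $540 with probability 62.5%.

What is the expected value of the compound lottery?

EV(A) = 0.35 × 800 + 0.65 × (-45) = 280 − 29.25 = 250.75
EV(B) = 0.375 × (-260) + 0.625 × 540 = -97.5 + 337.5 = 240
Overall = 0.28 × 250.75 + 0.72 × 240 = 70.21 + 172.8 = 243.01

$243.01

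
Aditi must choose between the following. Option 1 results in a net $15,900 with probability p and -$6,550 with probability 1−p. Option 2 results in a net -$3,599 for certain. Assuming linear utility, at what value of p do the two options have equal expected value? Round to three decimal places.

p·15900 + (1−p)·(-6550) = -3599
22450p − 6550 = -3599
p = (-3599 + 6550) / 22450

p = 0.131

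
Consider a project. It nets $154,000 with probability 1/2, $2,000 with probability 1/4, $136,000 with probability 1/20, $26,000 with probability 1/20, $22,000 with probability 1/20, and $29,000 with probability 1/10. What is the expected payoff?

$89,600

EV = 1/2 × 154000 + 1/4 × 2000 + 1/20 × 136000 + 1/20 × 26000 + 1/20 × 22000 + 1/10 × 29000 = 77000 + 500 + 6800 + 1300 + 1100 + 2900 = 89600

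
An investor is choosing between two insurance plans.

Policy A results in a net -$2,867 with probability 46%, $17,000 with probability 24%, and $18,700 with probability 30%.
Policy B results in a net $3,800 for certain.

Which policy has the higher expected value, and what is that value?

Policy A = 0.46 × (-2867) + 0.24 × 17000 + 0.3 × 18700 = -1318.82 + 4080 + 5610 = 8371.18
Policy B: 3800 (certain)

Policy A ($8,371.18)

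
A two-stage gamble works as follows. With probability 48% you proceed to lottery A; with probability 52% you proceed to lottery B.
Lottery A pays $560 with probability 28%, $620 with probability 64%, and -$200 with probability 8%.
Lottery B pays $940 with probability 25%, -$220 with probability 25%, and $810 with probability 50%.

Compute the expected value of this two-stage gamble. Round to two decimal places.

EV(A) = 0.28 × 560 + 0.64 × 620 + 0.08 × (-200) = 156.8 + 396.8 − 16 = 537.6
EV(B) = 0.25 × 940 + 0.25 × (-220) + 0.5 × 810 = 235 − 55 + 405 = 585
Overall = 0.48 × 537.6 + 0.52 × 585 = 258.048 + 304.2 = 562.248

$562.25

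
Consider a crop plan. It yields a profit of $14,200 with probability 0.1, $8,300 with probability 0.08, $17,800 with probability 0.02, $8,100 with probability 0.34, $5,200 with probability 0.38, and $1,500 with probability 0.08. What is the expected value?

EV = 0.1 × 14200 + 0.08 × 8300 + 0.02 × 17800 + 0.34 × 8100 + 0.38 × 5200 + 0.08 × 1500 = 1420 + 664 + 356 + 2754 + 1976 + 120 = 7290

$7,290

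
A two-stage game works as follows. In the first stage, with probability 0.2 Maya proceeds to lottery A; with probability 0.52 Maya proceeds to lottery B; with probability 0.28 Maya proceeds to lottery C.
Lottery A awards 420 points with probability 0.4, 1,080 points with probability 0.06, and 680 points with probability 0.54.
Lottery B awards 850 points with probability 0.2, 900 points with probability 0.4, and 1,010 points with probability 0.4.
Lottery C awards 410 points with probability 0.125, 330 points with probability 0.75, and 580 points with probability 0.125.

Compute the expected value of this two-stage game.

709.63 points

EV(A) = 0.4 × 420 + 0.06 × 1080 + 0.54 × 680 = 168 + 64.8 + 367.2 = 600
EV(B) = 0.2 × 850 + 0.4 × 900 + 0.4 × 1010 = 170 + 360 + 404 = 934
EV(C) = 0.125 × 410 + 0.75 × 330 + 0.125 × 580 = 51.25 + 247.5 + 72.5 = 371.25
Overall = 0.2 × 600 + 0.52 × 934 + 0.28 × 371.25 = 120 + 485.68 + 103.95 = 709.63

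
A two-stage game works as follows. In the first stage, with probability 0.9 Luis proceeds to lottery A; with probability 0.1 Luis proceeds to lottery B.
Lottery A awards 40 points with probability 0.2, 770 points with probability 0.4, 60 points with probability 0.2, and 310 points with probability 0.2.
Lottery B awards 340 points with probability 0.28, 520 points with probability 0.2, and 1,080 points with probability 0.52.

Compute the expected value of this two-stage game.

427.08 points

EV(A) = 0.2 × 40 + 0.4 × 770 + 0.2 × 60 + 0.2 × 310 = 8 + 308 + 12 + 62 = 390
EV(B) = 0.28 × 340 + 0.2 × 520 + 0.52 × 1080 = 95.2 + 104 + 561.6 = 760.8
Overall = 0.9 × 390 + 0.1 × 760.8 = 351 + 76.08 = 427.08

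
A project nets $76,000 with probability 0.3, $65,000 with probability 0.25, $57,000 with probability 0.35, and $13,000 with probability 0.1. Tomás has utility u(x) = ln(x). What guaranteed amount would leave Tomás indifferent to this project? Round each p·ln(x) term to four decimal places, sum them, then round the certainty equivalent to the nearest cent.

$55,386.99

E[u] = 0.3·ln(76000) + 0.25·ln(65000) + 0.35·ln(57000) + 0.1·ln(13000) = 3.3715 + 2.7705 + 3.8328 + 0.9473 = 10.9221
CE = e^10.9221 ≈ 55386.99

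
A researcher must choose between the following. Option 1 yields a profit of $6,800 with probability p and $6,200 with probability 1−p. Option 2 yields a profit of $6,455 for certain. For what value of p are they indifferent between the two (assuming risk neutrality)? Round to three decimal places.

p = 0.425

p·6800 + (1−p)·6200 = 6455
600p + 6200 = 6455
p = (6455 − 6200) / 600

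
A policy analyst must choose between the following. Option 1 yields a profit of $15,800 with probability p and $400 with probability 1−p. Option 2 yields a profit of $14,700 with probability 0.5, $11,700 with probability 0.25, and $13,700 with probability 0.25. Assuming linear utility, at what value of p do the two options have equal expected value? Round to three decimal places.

p = 0.864

EV(Option 2) = 0.5 × 14700 + 0.25 × 11700 + 0.25 × 13700 = 7350 + 2925 + 3425 = 13700
p·15800 + (1−p)·400 = 13700
15400p + 400 = 13700
p = (13700 − 400) / 15400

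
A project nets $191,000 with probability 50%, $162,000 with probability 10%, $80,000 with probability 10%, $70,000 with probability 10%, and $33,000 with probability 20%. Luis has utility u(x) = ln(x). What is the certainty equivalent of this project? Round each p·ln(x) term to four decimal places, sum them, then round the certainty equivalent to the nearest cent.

E[u] = 0.5·ln(191000) + 0.1·ln(162000) + 0.1·ln(80000) + 0.1·ln(70000) + 0.2·ln(33000) = 6.0800 + 1.1995 + 1.1290 + 1.1156 + 2.0809 = 11.6050
CE = e^11.6050 ≈ 109644.65

$109,644.65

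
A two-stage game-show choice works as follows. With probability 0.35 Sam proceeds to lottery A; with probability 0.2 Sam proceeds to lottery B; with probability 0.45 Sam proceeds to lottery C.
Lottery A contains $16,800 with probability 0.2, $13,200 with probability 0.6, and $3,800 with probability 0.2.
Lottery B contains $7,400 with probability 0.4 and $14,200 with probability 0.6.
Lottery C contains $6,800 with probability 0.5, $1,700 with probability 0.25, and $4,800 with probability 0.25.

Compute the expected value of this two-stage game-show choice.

$8,771.25

EV(A) = 0.2 × 16800 + 0.6 × 13200 + 0.2 × 3800 = 3360 + 7920 + 760 = 12040
EV(B) = 0.4 × 7400 + 0.6 × 14200 = 2960 + 8520 = 11480
EV(C) = 0.5 × 6800 + 0.25 × 1700 + 0.25 × 4800 = 3400 + 425 + 1200 = 5025
Overall = 0.35 × 12040 + 0.2 × 11480 + 0.45 × 5025 = 4214 + 2296 + 2261.25 = 8771.25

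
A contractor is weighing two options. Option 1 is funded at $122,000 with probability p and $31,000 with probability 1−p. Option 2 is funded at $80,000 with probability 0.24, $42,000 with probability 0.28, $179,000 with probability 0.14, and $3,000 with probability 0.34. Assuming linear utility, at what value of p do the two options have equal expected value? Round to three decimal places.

EV(Option 2) = 0.24 × 80000 + 0.28 × 42000 + 0.14 × 179000 + 0.34 × 3000 = 19200 + 11760 + 25060 + 1020 = 57040
p·122000 + (1−p)·31000 = 57040
91000p + 31000 = 57040
p = (57040 − 31000) / 91000

p = 0.286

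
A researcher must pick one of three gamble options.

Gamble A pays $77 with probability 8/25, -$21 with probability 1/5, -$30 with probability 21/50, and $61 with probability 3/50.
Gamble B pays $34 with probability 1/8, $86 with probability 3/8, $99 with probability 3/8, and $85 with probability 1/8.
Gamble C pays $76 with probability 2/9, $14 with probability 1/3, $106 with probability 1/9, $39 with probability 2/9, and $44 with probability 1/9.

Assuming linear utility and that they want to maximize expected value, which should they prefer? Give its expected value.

Gamble A = 8/25 × 77 + 1/5 × (-21) + 21/50 × (-30) + 3/50 × 61 = 24.64 − 4.2 − 12.6 + 3.66 = 11.5
Gamble B = 1/8 × 34 + 3/8 × 86 + 3/8 × 99 + 1/8 × 85 = 4.25 + 32.25 + 37.125 + 10.625 = 84.25
Gamble C = 2/9 × 76 + 1/3 × 14 + 1/9 × 106 + 2/9 × 39 + 1/9 × 44 = 16.8889 + 4.6667 + 11.7778 + 8.6667 + 4.8889 = 46.8889

Gamble B ($84.25)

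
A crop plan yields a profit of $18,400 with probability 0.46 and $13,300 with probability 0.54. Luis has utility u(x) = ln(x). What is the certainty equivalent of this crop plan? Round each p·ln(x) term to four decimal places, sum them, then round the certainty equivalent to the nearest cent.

$15,441.28

E[u] = 0.46·ln(18400) + 0.54·ln(13300) = 4.5172 + 5.1276 = 9.6448
CE = e^9.6448 ≈ 15441.28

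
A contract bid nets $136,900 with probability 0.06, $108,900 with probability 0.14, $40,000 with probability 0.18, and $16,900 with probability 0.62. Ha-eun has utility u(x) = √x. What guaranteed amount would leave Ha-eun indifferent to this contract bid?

$34,225

E[u] = 0.06·√136900 + 0.14·√108900 + 0.18·√40000 + 0.62·√16900 = 0.06·370 + 0.14·330 + 0.18·200 + 0.62·130 = 185
CE = (185)² = 34225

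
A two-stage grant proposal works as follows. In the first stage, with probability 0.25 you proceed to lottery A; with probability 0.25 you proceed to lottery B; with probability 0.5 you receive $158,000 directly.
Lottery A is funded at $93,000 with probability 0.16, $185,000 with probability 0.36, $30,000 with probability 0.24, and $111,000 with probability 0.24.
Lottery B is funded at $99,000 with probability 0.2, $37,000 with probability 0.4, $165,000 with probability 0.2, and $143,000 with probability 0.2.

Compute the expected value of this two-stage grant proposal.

$131,880

EV(A) = 0.16 × 93000 + 0.36 × 185000 + 0.24 × 30000 + 0.24 × 111000 = 14880 + 66600 + 7200 + 26640 = 115320
EV(B) = 0.2 × 99000 + 0.4 × 37000 + 0.2 × 165000 + 0.2 × 143000 = 19800 + 14800 + 33000 + 28600 = 96200
Branch C: 158000 (certain)
Overall = 0.25 × 115320 + 0.25 × 96200 + 0.5 × 158000 = 28830 + 24050 + 79000 = 131880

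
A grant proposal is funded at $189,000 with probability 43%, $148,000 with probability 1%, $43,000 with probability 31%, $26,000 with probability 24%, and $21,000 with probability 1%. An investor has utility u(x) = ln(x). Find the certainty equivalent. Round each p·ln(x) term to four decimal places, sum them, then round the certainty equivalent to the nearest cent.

$72,402.78

E[u] = 0.43·ln(189000) + 0.01·ln(148000) + 0.31·ln(43000) + 0.24·ln(26000) + 0.01·ln(21000) = 5.2243 + 0.1190 + 3.3074 + 2.4398 + 0.0995 = 11.1900
CE = e^11.1900 ≈ 72402.78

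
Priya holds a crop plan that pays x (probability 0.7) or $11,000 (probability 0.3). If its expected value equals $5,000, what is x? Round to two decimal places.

x = $2,428.57

0.7·x + 0.3·11000 = 5000
0.7·x = 5000 − 3300 = 1700
x = 1700 / 0.7 = 2428.5714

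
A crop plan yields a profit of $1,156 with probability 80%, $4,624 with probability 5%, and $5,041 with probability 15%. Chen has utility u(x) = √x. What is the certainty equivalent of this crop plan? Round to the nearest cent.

E[u] = 0.8·√1156 + 0.05·√4624 + 0.15·√5041 = 0.8·34 + 0.05·68 + 0.15·71 = 41.25
CE = (41.25)² = 1701.5625

$1,701.56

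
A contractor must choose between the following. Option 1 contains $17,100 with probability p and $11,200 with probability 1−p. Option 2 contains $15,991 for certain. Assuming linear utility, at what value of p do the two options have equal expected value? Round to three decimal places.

p = 0.812

p·17100 + (1−p)·11200 = 15991
5900p + 11200 = 15991
p = (15991 − 11200) / 5900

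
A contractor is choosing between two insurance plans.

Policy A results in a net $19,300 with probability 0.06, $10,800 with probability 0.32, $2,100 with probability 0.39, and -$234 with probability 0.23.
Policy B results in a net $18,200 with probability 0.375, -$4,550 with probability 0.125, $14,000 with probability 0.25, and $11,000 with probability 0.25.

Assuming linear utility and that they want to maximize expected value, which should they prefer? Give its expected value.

Policy B ($12,506.25)

Policy A = 0.06 × 19300 + 0.32 × 10800 + 0.39 × 2100 + 0.23 × (-234) = 1158 + 3456 + 819 − 53.82 = 5379.18
Policy B = 0.375 × 18200 + 0.125 × (-4550) + 0.25 × 14000 + 0.25 × 11000 = 6825 − 568.75 + 3500 + 2750 = 12506.25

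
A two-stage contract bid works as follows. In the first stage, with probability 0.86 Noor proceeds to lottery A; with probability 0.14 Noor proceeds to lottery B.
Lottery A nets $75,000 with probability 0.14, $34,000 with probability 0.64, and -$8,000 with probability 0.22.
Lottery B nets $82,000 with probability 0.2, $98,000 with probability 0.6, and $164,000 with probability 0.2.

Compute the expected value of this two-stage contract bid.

EV(A) = 0.14 × 75000 + 0.64 × 34000 + 0.22 × (-8000) = 10500 + 21760 − 1760 = 30500
EV(B) = 0.2 × 82000 + 0.6 × 98000 + 0.2 × 164000 = 16400 + 58800 + 32800 = 108000
Overall = 0.86 × 30500 + 0.14 × 108000 = 26230 + 15120 = 41350

$41,350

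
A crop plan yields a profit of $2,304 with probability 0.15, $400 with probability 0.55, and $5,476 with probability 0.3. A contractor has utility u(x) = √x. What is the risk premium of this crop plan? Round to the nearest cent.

$576.24

E[u] = 0.15·√2304 + 0.55·√400 + 0.3·√5476 = 0.15·48 + 0.55·20 + 0.3·74 = 40.4
CE = (40.4)² = 1632.16
Risk premium = EV − CE = 2208.4 − 1632.16 = 576.24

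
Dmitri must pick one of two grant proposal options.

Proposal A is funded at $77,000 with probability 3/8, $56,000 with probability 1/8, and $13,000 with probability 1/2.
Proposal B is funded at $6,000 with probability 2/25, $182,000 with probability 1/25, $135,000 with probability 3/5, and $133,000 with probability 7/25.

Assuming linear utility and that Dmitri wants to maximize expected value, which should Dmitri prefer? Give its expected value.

Proposal B ($126,000)

Proposal A = 3/8 × 77000 + 1/8 × 56000 + 1/2 × 13000 = 28875 + 7000 + 6500 = 42375
Proposal B = 2/25 × 6000 + 1/25 × 182000 + 3/5 × 135000 + 7/25 × 133000 = 480 + 7280 + 81000 + 37240 = 126000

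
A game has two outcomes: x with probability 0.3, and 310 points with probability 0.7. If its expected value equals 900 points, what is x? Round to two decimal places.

0.3·x + 0.7·310 = 900
0.3·x = 900 − 217 = 683
x = 683 / 0.3 = 2276.6667

x = 2276.67 points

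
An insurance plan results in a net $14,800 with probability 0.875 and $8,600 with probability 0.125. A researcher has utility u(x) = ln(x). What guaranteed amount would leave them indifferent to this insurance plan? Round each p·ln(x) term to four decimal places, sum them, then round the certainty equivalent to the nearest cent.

E[u] = 0.875·ln(14800) + 0.125·ln(8600) = 8.4021 + 1.1324 = 9.5345
CE = e^9.5345 ≈ 13828.68

$13,828.68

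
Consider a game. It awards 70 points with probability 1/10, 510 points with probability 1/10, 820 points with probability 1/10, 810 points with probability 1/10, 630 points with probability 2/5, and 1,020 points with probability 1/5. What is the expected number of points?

677 points

EV = 1/10 × 70 + 1/10 × 510 + 1/10 × 820 + 1/10 × 810 + 2/5 × 630 + 1/5 × 1020 = 7 + 51 + 82 + 81 + 252 + 204 = 677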